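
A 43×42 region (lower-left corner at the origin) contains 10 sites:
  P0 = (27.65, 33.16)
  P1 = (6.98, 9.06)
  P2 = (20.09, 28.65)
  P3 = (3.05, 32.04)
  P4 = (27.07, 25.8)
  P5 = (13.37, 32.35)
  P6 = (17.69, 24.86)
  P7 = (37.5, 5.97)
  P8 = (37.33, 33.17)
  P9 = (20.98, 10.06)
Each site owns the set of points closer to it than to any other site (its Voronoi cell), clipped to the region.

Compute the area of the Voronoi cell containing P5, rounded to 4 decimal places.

Area of P5's cell: 157.7388

1. box [0,43]×[0,42]: [(0, 0) (43, 0) (43, 42) (0, 42)]
2. ⊥bis P5·P0 via (20.51,32.755): [(0, 0) (22.368, 0) (19.9856, 42) (0, 42)]  |A|=889.4246
3. ⊥bis P5·P1 via (10.175,20.705): [(0, 23.4967) (21.3677, 17.6341) (19.9856, 42) (0, 42)]  |A|=441.1703
4. ⊥bis P5·P2 via (16.73,30.5): [(0, 23.4967) (11.1844, 20.428) (20.2729, 36.9347) (19.9856, 42) (0, 42)]  |A|=344.428
5. ⊥bis P5·P3 via (8.21,32.195): [(8.5417, 21.1531) (11.1844, 20.428) (20.2729, 36.9347) (19.9856, 42) (7.9155, 42)]  |A|=182.8969
6. ⊥bis P5·P4 via (20.22,29.075): [(8.5417, 21.1531) (11.1844, 20.428) (20.2729, 36.9347) (19.9856, 42) (7.9155, 42)]  |A|=182.8969
7. ⊥bis P5·P6 via (15.53,28.605): [(8.4407, 24.5161) (15.7595, 28.7374) (20.2729, 36.9347) (19.9856, 42) (7.9155, 42)]  |A|=157.7388
8. ⊥bis P5·P7 via (25.435,19.16): [(8.4407, 24.5161) (15.7595, 28.7374) (20.2729, 36.9347) (19.9856, 42) (7.9155, 42)]  |A|=157.7388
9. ⊥bis P5·P8 via (25.35,32.76): [(8.4407, 24.5161) (15.7595, 28.7374) (20.2729, 36.9347) (19.9856, 42) (7.9155, 42)]  |A|=157.7388
10. ⊥bis P5·P9 via (17.175,21.205): [(8.4407, 24.5161) (15.7595, 28.7374) (20.2729, 36.9347) (19.9856, 42) (7.9155, 42)]  |A|=157.7388
11. canonical 5-gon: [(8.4407, 24.5161) (15.7595, 28.7374) (20.2729, 36.9347) (19.9856, 42) (7.9155, 42)]
12. shoelace: 157.7388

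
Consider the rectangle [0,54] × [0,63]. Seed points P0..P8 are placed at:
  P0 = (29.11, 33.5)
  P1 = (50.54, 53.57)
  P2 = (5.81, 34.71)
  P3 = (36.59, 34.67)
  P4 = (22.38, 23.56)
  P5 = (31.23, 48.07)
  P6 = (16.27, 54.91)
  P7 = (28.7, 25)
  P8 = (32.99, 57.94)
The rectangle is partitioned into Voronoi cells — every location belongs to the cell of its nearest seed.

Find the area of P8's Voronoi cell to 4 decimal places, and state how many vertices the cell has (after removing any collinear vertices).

1. box [0,54]×[0,63]: [(0, 0) (54, 0) (54, 63) (0, 63)]
2. ⊥bis P8·P0 via (31.05,45.72): [(0, 50.6494) (54, 42.0765) (54, 63) (0, 63)]  |A|=898.4
3. ⊥bis P8·P1 via (41.765,55.755): [(0, 50.6494) (38.9538, 44.4652) (43.569, 63) (0, 63)]  |A|=644.323
4. ⊥bis P8·P2 via (19.4,46.325): [(18.1694, 47.7649) (38.9538, 44.4652) (43.569, 63) (5.1483, 63)]  |A|=492.9037
5. ⊥bis P8·P3 via (34.79,46.305): [(18.1694, 47.7649) (31.0296, 45.7232) (39.5971, 47.0487) (43.569, 63) (5.1483, 63)]  |A|=482.2631
6. ⊥bis P8·P4 via (27.685,40.75): [(18.1694, 47.7649) (31.0296, 45.7232) (39.5971, 47.0487) (43.569, 63) (5.1483, 63)]  |A|=482.2631
7. ⊥bis P8·P5 via (32.11,53.005): [(10.3789, 56.8801) (40.6989, 51.4734) (43.569, 63) (5.1483, 63)]  |A|=300.0677
8. ⊥bis P8·P6 via (24.63,56.425): [(25.0207, 54.2692) (40.6989, 51.4734) (43.569, 63) (23.4385, 63)]  |A|=182.2482
9. ⊥bis P8·P7 via (30.845,41.47): [(25.0207, 54.2692) (40.6989, 51.4734) (43.569, 63) (23.4385, 63)]  |A|=182.2482
10. canonical 4-gon: [(25.0207, 54.2692) (40.6989, 51.4734) (43.569, 63) (23.4385, 63)]
11. shoelace: 182.2482

Area of P8's cell: 182.2482 (4 vertices)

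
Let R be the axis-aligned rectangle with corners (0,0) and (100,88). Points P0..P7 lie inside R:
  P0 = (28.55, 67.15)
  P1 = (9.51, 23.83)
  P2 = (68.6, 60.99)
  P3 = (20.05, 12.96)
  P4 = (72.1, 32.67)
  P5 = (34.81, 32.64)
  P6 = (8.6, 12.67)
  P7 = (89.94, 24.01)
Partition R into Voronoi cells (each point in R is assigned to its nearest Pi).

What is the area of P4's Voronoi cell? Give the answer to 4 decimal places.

Area of P4's cell: 1184.2617

1. box [0,100]×[0,88]: [(0, 0) (100, 0) (100, 88) (0, 88)]
2. ⊥bis P4·P0 via (50.325,49.91): [(10.8096, 0) (100, 0) (100, 88) (80.4821, 88)]  |A|=4783.1648
3. ⊥bis P4·P1 via (40.805,28.25): [(39.6501, 36.4271) (44.7949, 0) (100, 0) (100, 88) (80.4821, 88)]  |A|=4164.1715
4. ⊥bis P4·P2 via (70.35,46.83): [(45.45, 43.7527) (39.6501, 36.4271) (44.7949, 0) (100, 0) (100, 50.4944)]  |A|=2709.3995
5. ⊥bis P4·P3 via (46.075,22.815): [(45.45, 43.7527) (40.5094, 37.5125) (54.7145, 0) (100, 0) (100, 50.4944)]  |A|=2504.9028
6. ⊥bis P4·P5 via (53.455,32.655): [(53.4453, 44.7408) (53.4786, 3.2635) (54.7145, 0) (100, 0) (100, 50.4944)]  |A|=2214.0057
7. ⊥bis P4·P6 via (40.35,22.67): [(53.4453, 44.7408) (53.4786, 3.2635) (54.7145, 0) (100, 0) (100, 50.4944)]  |A|=2214.0057
8. ⊥bis P4·P7 via (81.02,28.34): [(91.2493, 49.4129) (53.4453, 44.7408) (53.4786, 3.2635) (54.7145, 0) (67.263, 0)]  |A|=1184.2617
9. canonical 5-gon: [(91.2493, 49.4129) (53.4453, 44.7408) (53.4786, 3.2635) (54.7145, 0) (67.263, 0)]
10. shoelace: 1184.2617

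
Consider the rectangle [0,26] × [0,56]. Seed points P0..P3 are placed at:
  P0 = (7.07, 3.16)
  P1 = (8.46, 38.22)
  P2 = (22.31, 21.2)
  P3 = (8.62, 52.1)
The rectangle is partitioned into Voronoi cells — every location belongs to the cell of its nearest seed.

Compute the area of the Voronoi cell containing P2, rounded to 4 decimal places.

1. box [0,26]×[0,56]: [(0, 0) (26, 0) (26, 56) (0, 56)]
2. ⊥bis P2·P0 via (14.69,12.18): [(0, 24.59) (26, 2.6254) (26, 56) (0, 56)]  |A|=1102.2
3. ⊥bis P2·P1 via (15.385,29.71): [(4.4614, 20.821) (26, 2.6254) (26, 38.3479)]  |A|=384.7056
4. ⊥bis P2·P3 via (15.465,36.65): [(4.4614, 20.821) (26, 2.6254) (26, 38.3479)]  |A|=384.7056
5. canonical 3-gon: [(4.4614, 20.821) (26, 2.6254) (26, 38.3479)]
6. shoelace: 384.7056

Area of P2's cell: 384.7056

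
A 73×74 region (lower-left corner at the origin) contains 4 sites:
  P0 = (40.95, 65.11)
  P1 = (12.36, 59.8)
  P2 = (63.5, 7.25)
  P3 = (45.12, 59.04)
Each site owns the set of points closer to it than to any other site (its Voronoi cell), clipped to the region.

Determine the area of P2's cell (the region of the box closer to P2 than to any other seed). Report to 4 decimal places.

1. box [0,73]×[0,74]: [(0, 0) (73, 0) (73, 74) (0, 74)]
2. ⊥bis P2·P0 via (52.225,36.18): [(0, 15.8262) (0, 0) (73, 0) (73, 44.2767)]  |A|=2193.7548
3. ⊥bis P2·P1 via (37.93,33.525): [(32.9316, 28.6607) (3.4807, 0) (73, 0) (73, 44.2767)]  |A|=1883.2854
4. ⊥bis P2·P3 via (54.31,33.145): [(27.9131, 23.7769) (3.4807, 0) (73, 0) (73, 39.778)]  |A|=1723.2092
5. canonical 4-gon: [(27.9131, 23.7769) (3.4807, 0) (73, 0) (73, 39.778)]
6. shoelace: 1723.2092

Area of P2's cell: 1723.2092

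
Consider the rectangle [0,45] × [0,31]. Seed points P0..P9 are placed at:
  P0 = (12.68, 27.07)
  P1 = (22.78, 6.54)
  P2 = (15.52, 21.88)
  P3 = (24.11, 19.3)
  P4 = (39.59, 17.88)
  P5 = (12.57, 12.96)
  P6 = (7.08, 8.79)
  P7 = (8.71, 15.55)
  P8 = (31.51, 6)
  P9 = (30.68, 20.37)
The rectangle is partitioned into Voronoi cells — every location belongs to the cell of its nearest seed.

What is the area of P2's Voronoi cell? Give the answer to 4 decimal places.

1. box [0,45]×[0,31]: [(0, 0) (45, 0) (45, 31) (0, 31)]
2. ⊥bis P2·P0 via (14.1,24.475): [(0, 16.7594) (0, 0) (45, 0) (45, 31) (26.0242, 31)]  |A|=1209.6997
3. ⊥bis P2·P1 via (19.15,14.21): [(0, 16.7594) (0, 5.1468) (45, 26.4441) (45, 31) (26.0242, 31)]  |A|=498.9039
4. ⊥bis P2·P3 via (19.815,20.59): [(22.3354, 28.9814) (0, 16.7594) (0, 5.1468) (17.6914, 13.5197)]  |A|=247.0141
5. ⊥bis P2·P4 via (27.555,19.88): [(22.3354, 28.9814) (0, 16.7594) (0, 5.1468) (17.6914, 13.5197)]  |A|=247.0141
6. ⊥bis P2·P5 via (14.045,17.42): [(18.4276, 15.9706) (22.3354, 28.9814) (6.0433, 20.0663)]  |A|=88.5676
7. ⊥bis P2·P6 via (11.3,15.335): [(18.4276, 15.9706) (22.3354, 28.9814) (6.0433, 20.0663)]  |A|=88.5676
8. ⊥bis P2·P7 via (12.115,18.715): [(12.9964, 17.7668) (18.4276, 15.9706) (22.3354, 28.9814) (9.2353, 21.813)]  |A|=78.825
9. ⊥bis P2·P8 via (23.515,13.94): [(12.9964, 17.7668) (18.4276, 15.9706) (22.3354, 28.9814) (9.2353, 21.813)]  |A|=78.825
10. ⊥bis P2·P9 via (23.1,21.125): [(12.9964, 17.7668) (18.4276, 15.9706) (22.3354, 28.9814) (9.2353, 21.813)]  |A|=78.825
11. canonical 4-gon: [(12.9964, 17.7668) (18.4276, 15.9706) (22.3354, 28.9814) (9.2353, 21.813)]
12. shoelace: 78.825

Area of P2's cell: 78.8250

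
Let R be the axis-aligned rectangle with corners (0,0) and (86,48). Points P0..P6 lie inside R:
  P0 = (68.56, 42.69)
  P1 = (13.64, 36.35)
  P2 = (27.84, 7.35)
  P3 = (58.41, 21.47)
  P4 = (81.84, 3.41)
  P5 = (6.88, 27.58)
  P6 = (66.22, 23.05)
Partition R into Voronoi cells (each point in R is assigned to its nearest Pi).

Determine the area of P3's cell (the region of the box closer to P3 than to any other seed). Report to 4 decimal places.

Area of P3's cell: 798.2934

1. box [0,86]×[0,48]: [(0, 0) (86, 0) (86, 48) (0, 48)]
2. ⊥bis P3·P0 via (63.485,32.08): [(0, 0) (86, 0) (86, 21.3106) (30.202, 48) (0, 48)]  |A|=3383.3917
3. ⊥bis P3·P1 via (36.025,28.91): [(26.4163, 0) (86, 0) (86, 21.3106) (40.7008, 42.9782)]  |A|=1763.0759
4. ⊥bis P3·P2 via (43.125,14.41): [(36.1935, 29.4169) (49.7808, 0) (86, 0) (86, 21.3106) (40.7008, 42.9782)]  |A|=1419.4202
5. ⊥bis P3·P4 via (70.125,12.44): [(36.1935, 29.4169) (49.7808, 0) (60.5362, 0) (79.397, 24.4689) (40.7008, 42.9782)]  |A|=1037.5267
6. ⊥bis P3·P5 via (32.645,24.525): [(36.1935, 29.4169) (49.7808, 0) (60.5362, 0) (79.397, 24.4689) (40.7008, 42.9782)]  |A|=1037.5267
7. ⊥bis P3·P6 via (62.315,22.26): [(36.1935, 29.4169) (49.7808, 0) (60.5362, 0) (65.5123, 6.4557) (59.9902, 33.7516) (40.7008, 42.9782)]  |A|=798.2934
8. canonical 6-gon: [(36.1935, 29.4169) (49.7808, 0) (60.5362, 0) (65.5123, 6.4557) (59.9902, 33.7516) (40.7008, 42.9782)]
9. shoelace: 798.2934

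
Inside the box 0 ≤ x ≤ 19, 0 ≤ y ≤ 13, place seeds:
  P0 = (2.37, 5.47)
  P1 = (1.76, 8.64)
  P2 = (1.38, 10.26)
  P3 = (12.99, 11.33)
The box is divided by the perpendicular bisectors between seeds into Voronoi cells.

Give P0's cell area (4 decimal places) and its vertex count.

1. box [0,19]×[0,13]: [(0, 0) (19, 0) (19, 13) (0, 13)]
2. ⊥bis P0·P1 via (2.065,7.055): [(0, 6.6576) (0, 0) (19, 0) (19, 10.3138)]  |A|=161.2285
3. ⊥bis P0·P2 via (1.875,7.865): [(0, 6.6576) (0, 0) (19, 0) (19, 10.3138)]  |A|=161.2285
4. ⊥bis P0·P3 via (7.68,8.4): [(7.8119, 8.1609) (0, 6.6576) (0, 0) (12.315, 0)]  |A|=76.2553
5. canonical 4-gon: [(7.8119, 8.1609) (0, 6.6576) (0, 0) (12.315, 0)]
6. shoelace: 76.2553

Area of P0's cell: 76.2553 (4 vertices)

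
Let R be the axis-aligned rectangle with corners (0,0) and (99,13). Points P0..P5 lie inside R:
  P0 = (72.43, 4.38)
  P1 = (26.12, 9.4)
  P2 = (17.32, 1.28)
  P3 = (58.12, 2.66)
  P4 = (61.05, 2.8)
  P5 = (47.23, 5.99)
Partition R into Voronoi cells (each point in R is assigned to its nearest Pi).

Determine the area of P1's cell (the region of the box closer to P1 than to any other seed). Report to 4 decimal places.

Area of P1's cell: 205.8203

1. box [0,99]×[0,13]: [(0, 0) (99, 0) (99, 13) (0, 13)]
2. ⊥bis P1·P0 via (49.275,6.89): [(0, 0) (48.5281, 0) (49.9373, 13) (0, 13)]  |A|=640.0254
3. ⊥bis P1·P2 via (21.72,5.34): [(26.6474, 0) (48.5281, 0) (49.9373, 13) (14.6519, 13)]  |A|=371.5801
4. ⊥bis P1·P3 via (42.12,6.03): [(26.6474, 0) (40.8499, 0) (43.5881, 13) (14.6519, 13)]  |A|=280.4016
5. ⊥bis P1·P4 via (43.585,6.1): [(26.6474, 0) (40.8499, 0) (43.5881, 13) (14.6519, 13)]  |A|=280.4016
6. ⊥bis P1·P5 via (36.675,7.695): [(26.6474, 0) (35.432, 0) (37.5319, 13) (14.6519, 13)]  |A|=205.8203
7. canonical 4-gon: [(26.6474, 0) (35.432, 0) (37.5319, 13) (14.6519, 13)]
8. shoelace: 205.8203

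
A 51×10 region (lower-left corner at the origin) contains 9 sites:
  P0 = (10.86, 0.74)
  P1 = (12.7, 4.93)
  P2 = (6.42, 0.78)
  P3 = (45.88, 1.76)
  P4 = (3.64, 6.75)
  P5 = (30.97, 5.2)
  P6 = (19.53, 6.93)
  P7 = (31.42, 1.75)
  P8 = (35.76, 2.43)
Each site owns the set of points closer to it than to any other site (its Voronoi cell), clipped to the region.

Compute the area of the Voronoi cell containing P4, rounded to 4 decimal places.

Area of P4's cell: 56.2317

1. box [0,51]×[0,10]: [(0, 0) (51, 0) (51, 10) (0, 10)]
2. ⊥bis P4·P0 via (7.25,3.745): [(0, 0) (4.1326, 0) (12.4567, 10) (0, 10)]  |A|=82.9467
3. ⊥bis P4·P1 via (8.17,5.84): [(0, 0) (4.1326, 0) (7.9079, 4.5354) (9.0057, 10) (0, 10)]  |A|=73.5174
4. ⊥bis P4·P2 via (5.03,3.765): [(0, 1.4227) (8.0342, 5.1639) (9.0057, 10) (0, 10)]  |A|=56.2317
5. ⊥bis P4·P3 via (24.76,4.255): [(0, 1.4227) (8.0342, 5.1639) (9.0057, 10) (0, 10)]  |A|=56.2317
6. ⊥bis P4·P5 via (17.305,5.975): [(0, 1.4227) (8.0342, 5.1639) (9.0057, 10) (0, 10)]  |A|=56.2317
7. ⊥bis P4·P6 via (11.585,6.84): [(0, 1.4227) (8.0342, 5.1639) (9.0057, 10) (0, 10)]  |A|=56.2317
8. ⊥bis P4·P7 via (17.53,4.25): [(0, 1.4227) (8.0342, 5.1639) (9.0057, 10) (0, 10)]  |A|=56.2317
9. ⊥bis P4·P8 via (19.7,4.59): [(0, 1.4227) (8.0342, 5.1639) (9.0057, 10) (0, 10)]  |A|=56.2317
10. canonical 4-gon: [(0, 1.4227) (8.0342, 5.1639) (9.0057, 10) (0, 10)]
11. shoelace: 56.2317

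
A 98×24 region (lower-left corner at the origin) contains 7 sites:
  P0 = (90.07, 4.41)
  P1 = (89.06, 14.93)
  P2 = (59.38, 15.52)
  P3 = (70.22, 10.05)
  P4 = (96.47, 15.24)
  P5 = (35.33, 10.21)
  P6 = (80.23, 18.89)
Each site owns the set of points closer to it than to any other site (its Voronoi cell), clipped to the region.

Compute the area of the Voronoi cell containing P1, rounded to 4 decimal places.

1. box [0,98]×[0,24]: [(0, 0) (98, 0) (98, 24) (0, 24)]
2. ⊥bis P1·P0 via (89.565,9.67): [(0, 1.0711) (98, 10.4798) (98, 24) (0, 24)]  |A|=1786.0058
3. ⊥bis P1·P2 via (74.22,15.225): [(74.08, 8.1833) (98, 10.4798) (98, 24) (74.3944, 24)]  |A|=348.3819
4. ⊥bis P1·P3 via (79.64,12.49): [(80.5935, 8.8087) (98, 10.4798) (98, 24) (76.6586, 24)]  |A|=279.7709
5. ⊥bis P1·P4 via (92.765,15.085): [(80.5935, 8.8087) (92.9778, 9.9977) (92.392, 24) (76.6586, 24)]  |A|=206.5583
6. ⊥bis P1·P5 via (62.195,12.57): [(80.5935, 8.8087) (92.9778, 9.9977) (92.392, 24) (76.6586, 24)]  |A|=206.5583
7. ⊥bis P1·P6 via (84.645,16.91): [(81.0306, 8.8506) (92.9778, 9.9977) (92.392, 24) (87.8247, 24)]  |A|=118.577
8. canonical 4-gon: [(81.0306, 8.8506) (92.9778, 9.9977) (92.392, 24) (87.8247, 24)]
9. shoelace: 118.577

Area of P1's cell: 118.5770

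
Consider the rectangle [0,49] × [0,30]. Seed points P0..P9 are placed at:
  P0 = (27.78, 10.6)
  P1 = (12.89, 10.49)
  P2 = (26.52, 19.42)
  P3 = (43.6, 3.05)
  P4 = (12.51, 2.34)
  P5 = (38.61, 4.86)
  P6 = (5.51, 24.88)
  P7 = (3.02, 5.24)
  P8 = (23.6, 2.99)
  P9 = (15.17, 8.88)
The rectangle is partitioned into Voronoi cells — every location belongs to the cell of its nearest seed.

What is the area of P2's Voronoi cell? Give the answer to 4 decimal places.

1. box [0,49]×[0,30]: [(0, 0) (49, 0) (49, 30) (0, 30)]
2. ⊥bis P2·P0 via (27.15,15.01): [(0, 11.1314) (49, 18.1314) (49, 30) (0, 30)]  |A|=753.06
3. ⊥bis P2·P1 via (19.705,14.955): [(20.3092, 14.0327) (49, 18.1314) (49, 30) (9.8479, 30)]  |A|=482.8347
4. ⊥bis P2·P3 via (35.06,11.235): [(20.3092, 14.0327) (40.5069, 16.9181) (49, 25.7796) (49, 30) (9.8479, 30)]  |A|=450.3563
5. ⊥bis P2·P4 via (19.515,10.88): [(20.3092, 14.0327) (40.5069, 16.9181) (49, 25.7796) (49, 30) (9.8479, 30)]  |A|=450.3563
6. ⊥bis P2·P5 via (32.565,12.14): [(20.3092, 14.0327) (37.8647, 16.5407) (49, 25.7869) (49, 30) (9.8479, 30)]  |A|=440.2117
7. ⊥bis P2·P6 via (16.015,22.15): [(15.7242, 21.031) (20.3092, 14.0327) (37.8647, 16.5407) (49, 25.7869) (49, 30) (18.055, 30)]  |A|=403.4069
8. ⊥bis P2·P7 via (14.77,12.33): [(15.7242, 21.031) (20.3092, 14.0327) (37.8647, 16.5407) (49, 25.7869) (49, 30) (18.055, 30)]  |A|=403.4069
9. ⊥bis P2·P8 via (25.06,11.205): [(15.7242, 21.031) (20.3092, 14.0327) (37.8647, 16.5407) (49, 25.7869) (49, 30) (18.055, 30)]  |A|=403.4069
10. ⊥bis P2·P9 via (20.845,14.15): [(15.7242, 21.031) (18.7648, 16.3901) (20.8784, 14.1141) (37.8647, 16.5407) (49, 25.7869) (49, 30) (18.055, 30)]  |A|=402.6733
11. canonical 7-gon: [(15.7242, 21.031) (18.7648, 16.3901) (20.8784, 14.1141) (37.8647, 16.5407) (49, 25.7869) (49, 30) (18.055, 30)]
12. shoelace: 402.6733

Area of P2's cell: 402.6733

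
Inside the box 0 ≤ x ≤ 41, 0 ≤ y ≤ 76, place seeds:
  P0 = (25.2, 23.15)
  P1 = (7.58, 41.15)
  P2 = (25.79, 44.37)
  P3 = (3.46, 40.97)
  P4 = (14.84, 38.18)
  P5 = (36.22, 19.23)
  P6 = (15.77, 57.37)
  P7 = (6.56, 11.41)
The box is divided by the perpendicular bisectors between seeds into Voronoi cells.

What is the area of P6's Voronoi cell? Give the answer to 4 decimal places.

1. box [0,41]×[0,76]: [(0, 0) (41, 0) (41, 76) (0, 76)]
2. ⊥bis P6·P0 via (20.485,40.26): [(0, 34.615) (41, 45.9133) (41, 76) (0, 76)]  |A|=1465.1705
3. ⊥bis P6·P1 via (11.675,49.26): [(0, 55.1551) (26.3166, 41.867) (41, 45.9133) (41, 76) (0, 76)]  |A|=1194.8977
4. ⊥bis P6·P2 via (20.78,50.87): [(0, 55.1551) (15.9141, 47.1195) (41, 66.455) (41, 76) (0, 76)]  |A|=877.6368
5. ⊥bis P6·P3 via (9.615,49.17): [(0, 56.3871) (5.0148, 52.6229) (15.9141, 47.1195) (41, 66.455) (41, 76) (0, 76)]  |A|=874.5476
6. ⊥bis P6·P4 via (15.305,47.775): [(0, 56.3871) (5.0148, 52.6229) (14.5428, 47.8119) (16.6782, 47.7085) (41, 66.455) (41, 76) (0, 76)]  |A|=873.8793
7. ⊥bis P6·P5 via (25.995,38.3): [(0, 56.3871) (5.0148, 52.6229) (14.5428, 47.8119) (16.6782, 47.7085) (41, 66.455) (41, 76) (0, 76)]  |A|=873.8793
8. ⊥bis P6·P7 via (11.165,34.39): [(0, 56.3871) (5.0148, 52.6229) (14.5428, 47.8119) (16.6782, 47.7085) (41, 66.455) (41, 76) (0, 76)]  |A|=873.8793
9. canonical 7-gon: [(0, 56.3871) (5.0148, 52.6229) (14.5428, 47.8119) (16.6782, 47.7085) (41, 66.455) (41, 76) (0, 76)]
10. shoelace: 873.8793

Area of P6's cell: 873.8793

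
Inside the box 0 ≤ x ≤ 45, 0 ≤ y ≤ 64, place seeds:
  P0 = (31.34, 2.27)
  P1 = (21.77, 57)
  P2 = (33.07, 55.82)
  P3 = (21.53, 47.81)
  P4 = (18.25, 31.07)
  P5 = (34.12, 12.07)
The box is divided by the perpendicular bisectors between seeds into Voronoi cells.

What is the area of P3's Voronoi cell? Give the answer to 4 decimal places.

1. box [0,45]×[0,64]: [(0, 0) (45, 0) (45, 64) (0, 64)]
2. ⊥bis P3·P0 via (26.435,25.04): [(0, 19.3455) (45, 29.0392) (45, 64) (0, 64)]  |A|=1791.3446
3. ⊥bis P3·P1 via (21.65,52.405): [(0, 52.9704) (0, 19.3455) (45, 29.0392) (45, 51.7952)]  |A|=1268.5707
4. ⊥bis P3·P2 via (27.3,51.815): [(26.9872, 52.2656) (0, 52.9704) (0, 19.3455) (43.3549, 28.6848)]  |A|=1041.3238
5. ⊥bis P3·P4 via (19.89,39.44): [(38.4081, 35.8116) (26.9872, 52.2656) (0, 52.9704) (0, 43.3372)]  |A|=402.9956
6. ⊥bis P3·P5 via (27.825,29.94): [(38.4081, 35.8116) (26.9872, 52.2656) (0, 52.9704) (0, 43.3372)]  |A|=402.9956
7. canonical 4-gon: [(38.4081, 35.8116) (26.9872, 52.2656) (0, 52.9704) (0, 43.3372)]
8. shoelace: 402.9956

Area of P3's cell: 402.9956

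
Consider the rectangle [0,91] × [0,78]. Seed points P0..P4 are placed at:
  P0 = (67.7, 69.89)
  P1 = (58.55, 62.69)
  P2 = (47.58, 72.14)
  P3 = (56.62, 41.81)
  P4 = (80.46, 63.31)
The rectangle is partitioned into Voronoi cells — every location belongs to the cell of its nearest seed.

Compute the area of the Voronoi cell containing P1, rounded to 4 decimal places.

1. box [0,91]×[0,78]: [(0, 0) (91, 0) (91, 78) (0, 78)]
2. ⊥bis P1·P0 via (63.125,66.29): [(0, 0) (91, 0) (91, 30.8655) (53.9106, 78) (0, 78)]  |A|=6223.9046
3. ⊥bis P1·P2 via (53.065,67.415): [(0, 5.8147) (0, 0) (91, 0) (91, 30.8655) (57.8599, 72.9811)]  |A|=4000.3023
4. ⊥bis P1·P3 via (57.585,52.25): [(41.2981, 53.7554) (75.474, 50.5965) (57.8599, 72.9811)]  |A|=354.6863
5. ⊥bis P1·P4 via (69.505,63): [(41.2981, 53.7554) (69.8413, 51.1171) (69.6464, 58.0024) (57.8599, 72.9811)]  |A|=335.3455
6. canonical 4-gon: [(41.2981, 53.7554) (69.8413, 51.1171) (69.6464, 58.0024) (57.8599, 72.9811)]
7. shoelace: 335.3455

Area of P1's cell: 335.3455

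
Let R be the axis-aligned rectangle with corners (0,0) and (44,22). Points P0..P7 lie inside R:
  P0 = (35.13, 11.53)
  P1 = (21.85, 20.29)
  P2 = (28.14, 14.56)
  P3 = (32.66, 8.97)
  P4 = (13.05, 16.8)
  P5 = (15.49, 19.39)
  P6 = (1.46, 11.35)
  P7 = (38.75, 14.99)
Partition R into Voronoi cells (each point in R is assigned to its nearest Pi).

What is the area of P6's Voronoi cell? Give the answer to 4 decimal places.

Area of P6's cell: 191.4213

1. box [0,44]×[0,22]: [(0, 0) (44, 0) (44, 22) (0, 22)]
2. ⊥bis P6·P0 via (18.295,11.44): [(0, 0) (18.3562, 0) (18.2385, 22) (0, 22)]  |A|=402.5417
3. ⊥bis P6·P1 via (11.655,15.82): [(0, 0) (18.3562, 0) (18.3533, 0.5429) (8.9454, 22) (0, 22)]  |A|=302.8394
4. ⊥bis P6·P2 via (14.8,12.955): [(0, 0) (16.3587, 0) (15.5143, 7.0178) (8.9454, 22) (0, 22)]  |A|=295.0693
5. ⊥bis P6·P3 via (17.06,10.16): [(0, 0) (16.285, 0) (16.3136, 0.3749) (15.5143, 7.0178) (8.9454, 22) (0, 22)]  |A|=295.0555
6. ⊥bis P6·P4 via (7.255,14.075): [(0, 0) (13.8735, 0) (3.5284, 22) (0, 22)]  |A|=191.4213
7. ⊥bis P6·P5 via (8.475,15.37): [(0, 0) (13.8735, 0) (3.5284, 22) (0, 22)]  |A|=191.4213
8. ⊥bis P6·P7 via (20.105,13.17): [(0, 0) (13.8735, 0) (3.5284, 22) (0, 22)]  |A|=191.4213
9. canonical 4-gon: [(0, 0) (13.8735, 0) (3.5284, 22) (0, 22)]
10. shoelace: 191.4213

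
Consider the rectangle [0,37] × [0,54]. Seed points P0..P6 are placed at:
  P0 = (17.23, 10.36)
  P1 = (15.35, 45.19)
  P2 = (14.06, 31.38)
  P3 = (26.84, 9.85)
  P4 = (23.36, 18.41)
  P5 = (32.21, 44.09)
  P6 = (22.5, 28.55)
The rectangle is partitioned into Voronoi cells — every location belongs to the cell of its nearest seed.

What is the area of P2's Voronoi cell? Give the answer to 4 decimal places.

1. box [0,37]×[0,54]: [(0, 0) (37, 0) (37, 54) (0, 54)]
2. ⊥bis P2·P0 via (15.645,20.87): [(0, 18.5106) (37, 24.0905) (37, 54) (0, 54)]  |A|=1209.8793
3. ⊥bis P2·P1 via (14.705,38.285): [(0, 39.6586) (0, 18.5106) (37, 24.0905) (37, 36.2024)]  |A|=615.3081
4. ⊥bis P2·P3 via (20.45,20.615): [(0, 39.6586) (0, 18.5106) (22.6625, 21.9283) (37, 30.4389) (37, 36.2024)]  |A|=569.7979
5. ⊥bis P2·P4 via (18.71,24.895): [(34.7701, 36.4107) (0, 39.6586) (0, 18.5106) (12.4179, 20.3833)]  |A|=446.2425
6. ⊥bis P2·P5 via (23.135,37.735): [(27.6417, 31.2994) (23.3129, 37.4809) (0, 39.6586) (0, 18.5106) (12.4179, 20.3833)]  |A|=413.1474
7. ⊥bis P2·P6 via (18.28,29.965): [(15.9058, 22.8843) (20.8765, 37.7085) (0, 39.6586) (0, 18.5106) (12.4179, 20.3833)]  |A|=340.0356
8. canonical 5-gon: [(15.9058, 22.8843) (20.8765, 37.7085) (0, 39.6586) (0, 18.5106) (12.4179, 20.3833)]
9. shoelace: 340.0356

Area of P2's cell: 340.0356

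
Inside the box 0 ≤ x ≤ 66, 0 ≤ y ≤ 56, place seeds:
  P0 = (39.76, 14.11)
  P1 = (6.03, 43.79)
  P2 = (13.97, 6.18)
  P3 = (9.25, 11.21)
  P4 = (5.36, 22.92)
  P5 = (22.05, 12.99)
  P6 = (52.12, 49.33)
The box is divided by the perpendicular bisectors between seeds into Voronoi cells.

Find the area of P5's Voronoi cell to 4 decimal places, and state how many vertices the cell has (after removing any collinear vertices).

1. box [0,66]×[0,56]: [(0, 0) (66, 0) (66, 56) (0, 56)]
2. ⊥bis P5·P0 via (30.905,13.55): [(0, 0) (31.7619, 0) (28.2204, 56) (0, 56)]  |A|=1679.5053
3. ⊥bis P5·P1 via (14.04,28.39): [(0, 21.0874) (0, 0) (31.7619, 0) (29.4593, 36.41)]  |A|=888.8361
4. ⊥bis P5·P2 via (18.01,9.585): [(5.7812, 24.0944) (26.0884, 0) (31.7619, 0) (29.4593, 36.41)]  |A|=513.5888
5. ⊥bis P5·P3 via (15.65,12.1): [(13.4289, 28.0721) (15.6025, 12.4415) (26.0884, 0) (31.7619, 0) (29.4593, 36.41)]  |A|=449.4965
6. ⊥bis P5·P4 via (13.705,17.955): [(22.5456, 32.814) (14.6216, 19.4955) (15.6025, 12.4415) (26.0884, 0) (31.7619, 0) (29.4593, 36.41)]  |A|=407.5732
7. ⊥bis P5·P6 via (37.085,31.16): [(22.5456, 32.814) (14.6216, 19.4955) (15.6025, 12.4415) (26.0884, 0) (31.7619, 0) (29.4593, 36.41)]  |A|=407.5732
8. canonical 6-gon: [(22.5456, 32.814) (14.6216, 19.4955) (15.6025, 12.4415) (26.0884, 0) (31.7619, 0) (29.4593, 36.41)]
9. shoelace: 407.5732

Area of P5's cell: 407.5732 (6 vertices)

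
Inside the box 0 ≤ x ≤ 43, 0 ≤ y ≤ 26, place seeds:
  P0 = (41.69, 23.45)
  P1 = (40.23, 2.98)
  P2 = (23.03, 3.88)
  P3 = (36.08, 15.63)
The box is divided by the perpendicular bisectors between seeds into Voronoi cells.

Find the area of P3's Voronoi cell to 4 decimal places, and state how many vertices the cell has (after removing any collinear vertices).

1. box [0,43]×[0,26]: [(0, 0) (43, 0) (43, 26) (0, 26)]
2. ⊥bis P3·P0 via (38.885,19.54): [(0, 0) (43, 0) (43, 16.5879) (29.8802, 26) (0, 26)]  |A|=1056.2576
3. ⊥bis P3·P1 via (38.155,9.305): [(0, 0) (9.7916, 0) (43, 10.8945) (43, 16.5879) (29.8802, 26) (0, 26)]  |A|=875.3635
4. ⊥bis P3·P2 via (29.555,9.755): [(31.8288, 7.2296) (43, 10.8945) (43, 16.5879) (29.8802, 26) (14.9283, 26)]  |A|=286.0895
5. canonical 5-gon: [(31.8288, 7.2296) (43, 10.8945) (43, 16.5879) (29.8802, 26) (14.9283, 26)]
6. shoelace: 286.0895

Area of P3's cell: 286.0895 (5 vertices)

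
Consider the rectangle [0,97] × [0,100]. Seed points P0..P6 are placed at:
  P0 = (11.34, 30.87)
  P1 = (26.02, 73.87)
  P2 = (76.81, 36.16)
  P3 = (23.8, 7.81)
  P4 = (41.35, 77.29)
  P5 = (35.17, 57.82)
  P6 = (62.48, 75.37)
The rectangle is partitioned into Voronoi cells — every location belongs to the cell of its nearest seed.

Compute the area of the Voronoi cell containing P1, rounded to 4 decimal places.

Area of P1's cell: 1295.6837

1. box [0,97]×[0,100]: [(0, 0) (97, 0) (97, 100) (0, 100)]
2. ⊥bis P1·P0 via (18.68,52.37): [(0, 58.7473) (97, 25.6319) (97, 100) (0, 100)]  |A|=5607.6097
3. ⊥bis P1·P2 via (51.415,55.015): [(0, 58.7473) (43.2287, 43.9892) (84.815, 100) (0, 100)]  |A|=3266.928
4. ⊥bis P1·P3 via (24.91,40.84): [(0, 58.7473) (43.2287, 43.9892) (84.815, 100) (0, 100)]  |A|=3266.928
5. ⊥bis P1·P4 via (33.685,75.58): [(0, 58.7473) (40.5269, 44.9116) (28.2371, 100) (0, 100)]  |A|=1613.6908
6. ⊥bis P1·P5 via (30.595,65.845): [(0, 58.7473) (11.3488, 54.8728) (35.2631, 68.5063) (28.2371, 100) (0, 100)]  |A|=1295.6837
7. ⊥bis P1·P6 via (44.25,74.62): [(0, 58.7473) (11.3488, 54.8728) (35.2631, 68.5063) (28.2371, 100) (0, 100)]  |A|=1295.6837
8. canonical 5-gon: [(0, 58.7473) (11.3488, 54.8728) (35.2631, 68.5063) (28.2371, 100) (0, 100)]
9. shoelace: 1295.6837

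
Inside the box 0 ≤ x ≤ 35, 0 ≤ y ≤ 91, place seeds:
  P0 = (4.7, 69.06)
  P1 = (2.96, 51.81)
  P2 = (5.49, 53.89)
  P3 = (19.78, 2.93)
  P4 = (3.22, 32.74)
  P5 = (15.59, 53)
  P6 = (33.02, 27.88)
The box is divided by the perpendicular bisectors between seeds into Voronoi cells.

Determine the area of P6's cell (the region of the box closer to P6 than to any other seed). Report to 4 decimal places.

1. box [0,35]×[0,91]: [(0, 0) (35, 0) (35, 91) (0, 91)]
2. ⊥bis P6·P0 via (18.86,48.47): [(0, 35.4997) (0, 0) (35, 0) (35, 59.5697)]  |A|=1663.7149
3. ⊥bis P6·P1 via (17.99,39.845): [(32.1103, 57.5824) (0, 17.2466) (0, 0) (35, 0) (35, 59.5697)]  |A|=1370.6584
4. ⊥bis P6·P2 via (19.255,40.885): [(16.4782, 37.9459) (0, 17.2466) (0, 0) (35, 0) (35, 57.5501)]  |A|=1339.1163
5. ⊥bis P6·P3 via (26.4,15.405): [(16.4782, 37.9459) (6.8098, 25.8008) (35, 10.8413) (35, 57.5501)]  |A|=676.0703
6. ⊥bis P6·P4 via (18.12,30.31): [(19.9677, 41.6393) (16.5423, 20.6361) (35, 10.8413) (35, 57.5501)]  |A|=561.682
7. ⊥bis P6·P5 via (24.305,40.44): [(19.1937, 36.8934) (16.5423, 20.6361) (35, 10.8413) (35, 47.8609)]  |A|=455.5931
8. canonical 4-gon: [(19.1937, 36.8934) (16.5423, 20.6361) (35, 10.8413) (35, 47.8609)]
9. shoelace: 455.5931

Area of P6's cell: 455.5931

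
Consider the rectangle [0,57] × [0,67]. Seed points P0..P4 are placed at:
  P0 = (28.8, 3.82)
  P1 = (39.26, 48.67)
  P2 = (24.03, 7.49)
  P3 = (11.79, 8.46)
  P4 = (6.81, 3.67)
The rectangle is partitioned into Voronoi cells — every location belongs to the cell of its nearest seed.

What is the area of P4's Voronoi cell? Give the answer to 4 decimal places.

1. box [0,57]×[0,67]: [(0, 0) (57, 0) (57, 67) (0, 67)]
2. ⊥bis P4·P0 via (17.805,3.745): [(0, 0) (17.8305, 0) (17.3735, 67) (0, 67)]  |A|=1179.3362
3. ⊥bis P4·P1 via (23.035,26.17): [(0, 42.7808) (0, 0) (17.8305, 0) (17.6254, 30.0709)]  |A|=645.1051
4. ⊥bis P4·P2 via (15.42,5.58): [(8.5325, 36.6279) (0, 42.7808) (0, 0) (16.6578, 0)]  |A|=487.5842
5. ⊥bis P4·P3 via (9.3,6.065): [(0, 15.7339) (0, 0) (15.1336, 0)]  |A|=119.0553
6. canonical 3-gon: [(0, 15.7339) (0, 0) (15.1336, 0)]
7. shoelace: 119.0553

Area of P4's cell: 119.0553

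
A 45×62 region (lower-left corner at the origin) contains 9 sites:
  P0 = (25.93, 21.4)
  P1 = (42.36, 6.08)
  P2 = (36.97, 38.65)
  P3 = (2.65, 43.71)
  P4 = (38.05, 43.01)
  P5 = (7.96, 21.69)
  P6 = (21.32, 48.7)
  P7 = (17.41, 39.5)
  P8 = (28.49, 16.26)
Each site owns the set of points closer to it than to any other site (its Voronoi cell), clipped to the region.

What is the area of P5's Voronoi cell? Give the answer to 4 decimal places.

Area of P5's cell: 507.1891

1. box [0,45]×[0,62]: [(0, 0) (45, 0) (45, 62) (0, 62)]
2. ⊥bis P5·P0 via (16.945,21.545): [(0, 0) (16.5973, 0) (17.5979, 62) (0, 62)]  |A|=1060.0503
3. ⊥bis P5·P1 via (25.16,13.885): [(0, 0) (16.5973, 0) (17.5979, 62) (0, 62)]  |A|=1060.0503
4. ⊥bis P5·P2 via (22.465,30.17): [(0, 0) (16.5973, 0) (17.2287, 39.1266) (3.8564, 62) (0, 62)]  |A|=902.8928
5. ⊥bis P5·P3 via (5.305,32.7): [(0, 31.4207) (0, 0) (16.5973, 0) (17.1712, 35.5615)]  |A|=564.8781
6. ⊥bis P5·P4 via (23.005,32.35): [(0, 31.4207) (0, 0) (16.5973, 0) (17.1712, 35.5615)]  |A|=564.8781
7. ⊥bis P5·P6 via (14.64,35.195): [(14.9715, 35.031) (0, 31.4207) (0, 0) (16.5973, 0) (17.1453, 33.9558)]  |A|=563.119
8. ⊥bis P5·P7 via (12.685,30.595): [(7.6514, 33.2658) (0, 31.4207) (0, 0) (16.5973, 0) (17.0536, 28.277)]  |A|=530.3397
9. ⊥bis P5·P8 via (18.225,18.975): [(7.6514, 33.2658) (0, 31.4207) (0, 0) (13.2063, 0) (16.8177, 13.654) (17.0536, 28.277)]  |A|=507.1891
10. canonical 6-gon: [(7.6514, 33.2658) (0, 31.4207) (0, 0) (13.2063, 0) (16.8177, 13.654) (17.0536, 28.277)]
11. shoelace: 507.1891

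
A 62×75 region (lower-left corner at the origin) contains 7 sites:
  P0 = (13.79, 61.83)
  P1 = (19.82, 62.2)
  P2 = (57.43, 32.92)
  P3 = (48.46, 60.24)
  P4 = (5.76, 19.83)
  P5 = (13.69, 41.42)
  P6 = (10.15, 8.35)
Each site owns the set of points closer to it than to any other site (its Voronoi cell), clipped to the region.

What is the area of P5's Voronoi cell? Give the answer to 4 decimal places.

1. box [0,62]×[0,75]: [(0, 0) (62, 0) (62, 75) (0, 75)]
2. ⊥bis P5·P0 via (13.74,51.625): [(0, 51.6923) (0, 0) (62, 0) (62, 51.3885)]  |A|=3195.5069
3. ⊥bis P5·P1 via (16.755,51.81): [(17.4436, 51.6069) (0, 51.6923) (0, 0) (62, 0) (62, 38.4629)]  |A|=2907.548
4. ⊥bis P5·P2 via (35.56,37.17): [(37.2312, 45.7696) (17.4436, 51.6069) (0, 51.6923) (0, 0) (28.3367, 0)]  |A|=1660.8296
5. ⊥bis P5·P3 via (31.075,50.83): [(36.3284, 41.1243) (33.1647, 46.9692) (17.4436, 51.6069) (0, 51.6923) (0, 0) (28.3367, 0)]  |A|=1650.8431
6. ⊥bis P5·P4 via (9.725,30.625): [(32.6517, 22.204) (36.3284, 41.1243) (33.1647, 46.9692) (17.4436, 51.6069) (0, 51.6923) (0, 34.197)]  |A|=777.9536
7. ⊥bis P5·P6 via (11.92,24.885): [(30.8775, 22.8557) (32.7396, 22.6564) (36.3284, 41.1243) (33.1647, 46.9692) (17.4436, 51.6069) (0, 51.6923) (0, 34.197)]  |A|=777.5238
8. canonical 7-gon: [(30.8775, 22.8557) (32.7396, 22.6564) (36.3284, 41.1243) (33.1647, 46.9692) (17.4436, 51.6069) (0, 51.6923) (0, 34.197)]
9. shoelace: 777.5238

Area of P5's cell: 777.5238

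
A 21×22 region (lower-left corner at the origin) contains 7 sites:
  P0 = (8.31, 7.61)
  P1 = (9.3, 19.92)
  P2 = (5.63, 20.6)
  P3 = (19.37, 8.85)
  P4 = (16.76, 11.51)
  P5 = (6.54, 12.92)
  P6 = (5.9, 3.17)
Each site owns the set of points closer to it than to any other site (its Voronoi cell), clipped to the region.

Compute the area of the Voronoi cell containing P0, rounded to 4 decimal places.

Area of P0's cell: 60.8821

1. box [0,21]×[0,22]: [(0, 0) (21, 0) (21, 22) (0, 22)]
2. ⊥bis P0·P1 via (8.805,13.765): [(0, 14.4731) (0, 0) (21, 0) (21, 12.7842)]  |A|=286.2024
3. ⊥bis P0·P2 via (6.97,14.105): [(6.2989, 13.9665) (0, 12.667) (0, 0) (21, 0) (21, 12.7842)]  |A|=280.5141
4. ⊥bis P0·P3 via (13.84,8.23): [(13.2596, 13.4067) (6.2989, 13.9665) (0, 12.667) (0, 0) (14.7627, 0)]  |A|=189.2256
5. ⊥bis P0·P4 via (12.535,9.56): [(14.0618, 6.252) (10.6632, 13.6156) (6.2989, 13.9665) (0, 12.667) (0, 0) (14.7627, 0)]  |A|=180.0211
6. ⊥bis P0·P5 via (7.425,10.265): [(14.0618, 6.252) (11.5717, 11.6472) (0, 7.79) (0, 0) (14.7627, 0)]  |A|=136.9371
7. ⊥bis P0·P6 via (7.105,5.39): [(14.6155, 1.3134) (14.0618, 6.252) (11.5717, 11.6472) (1.6625, 8.3442)]  |A|=60.8821
8. canonical 4-gon: [(14.6155, 1.3134) (14.0618, 6.252) (11.5717, 11.6472) (1.6625, 8.3442)]
9. shoelace: 60.8821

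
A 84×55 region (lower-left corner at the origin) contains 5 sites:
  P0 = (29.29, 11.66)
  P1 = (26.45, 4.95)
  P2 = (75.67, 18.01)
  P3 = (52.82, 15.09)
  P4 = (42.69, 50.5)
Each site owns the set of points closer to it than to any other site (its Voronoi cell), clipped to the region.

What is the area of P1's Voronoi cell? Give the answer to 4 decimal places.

Area of P1's cell: 473.2649

1. box [0,84]×[0,55]: [(0, 0) (84, 0) (84, 55) (0, 55)]
2. ⊥bis P1·P0 via (27.87,8.305): [(0, 20.1009) (0, 0) (47.492, 0)]  |A|=477.3173
3. ⊥bis P1·P2 via (51.06,11.48): [(0, 20.1009) (0, 0) (47.492, 0)]  |A|=477.3173
4. ⊥bis P1·P3 via (39.635,10.02): [(42.7096, 2.0241) (0, 20.1009) (0, 0) (43.488, 0)]  |A|=473.2649
5. ⊥bis P1·P4 via (34.57,27.725): [(42.7096, 2.0241) (0, 20.1009) (0, 0) (43.488, 0)]  |A|=473.2649
6. canonical 4-gon: [(42.7096, 2.0241) (0, 20.1009) (0, 0) (43.488, 0)]
7. shoelace: 473.2649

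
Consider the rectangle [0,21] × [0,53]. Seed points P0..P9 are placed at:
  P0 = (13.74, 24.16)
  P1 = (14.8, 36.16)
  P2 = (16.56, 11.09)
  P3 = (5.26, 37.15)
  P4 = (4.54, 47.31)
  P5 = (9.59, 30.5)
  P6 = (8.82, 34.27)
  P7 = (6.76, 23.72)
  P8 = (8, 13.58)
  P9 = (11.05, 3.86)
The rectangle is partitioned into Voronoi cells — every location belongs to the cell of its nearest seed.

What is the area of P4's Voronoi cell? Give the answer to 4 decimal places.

1. box [0,21]×[0,53]: [(0, 0) (21, 0) (21, 53) (0, 53)]
2. ⊥bis P4·P0 via (9.14,35.735): [(0, 32.1027) (21, 40.4483) (21, 53) (0, 53)]  |A|=351.215
3. ⊥bis P4·P1 via (9.67,41.735): [(0, 32.8369) (21, 52.1606) (21, 53) (0, 53)]  |A|=220.5263
4. ⊥bis P4·P2 via (10.55,29.2): [(0, 32.8369) (21, 52.1606) (21, 53) (0, 53)]  |A|=220.5263
5. ⊥bis P4·P3 via (4.9,42.23): [(0, 41.8828) (10.6508, 42.6375) (21, 52.1606) (21, 53) (0, 53)]  |A|=172.3532
6. ⊥bis P4·P5 via (7.065,38.905): [(0, 41.8828) (10.6508, 42.6375) (21, 52.1606) (21, 53) (0, 53)]  |A|=172.3532
7. ⊥bis P4·P6 via (6.68,40.79): [(0, 41.8828) (10.6508, 42.6375) (21, 52.1606) (21, 53) (0, 53)]  |A|=172.3532
8. ⊥bis P4·P7 via (5.65,35.515): [(0, 41.8828) (10.6508, 42.6375) (21, 52.1606) (21, 53) (0, 53)]  |A|=172.3532
9. ⊥bis P4·P8 via (6.27,30.445): [(0, 41.8828) (10.6508, 42.6375) (21, 52.1606) (21, 53) (0, 53)]  |A|=172.3532
10. ⊥bis P4·P9 via (7.795,25.585): [(0, 41.8828) (10.6508, 42.6375) (21, 52.1606) (21, 53) (0, 53)]  |A|=172.3532
11. canonical 5-gon: [(0, 41.8828) (10.6508, 42.6375) (21, 52.1606) (21, 53) (0, 53)]
12. shoelace: 172.3532

Area of P4's cell: 172.3532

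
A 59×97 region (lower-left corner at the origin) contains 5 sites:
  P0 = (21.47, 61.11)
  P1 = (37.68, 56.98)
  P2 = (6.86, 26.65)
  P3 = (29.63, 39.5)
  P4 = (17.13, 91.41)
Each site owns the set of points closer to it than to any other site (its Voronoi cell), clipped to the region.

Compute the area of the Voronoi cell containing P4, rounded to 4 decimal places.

Area of P4's cell: 1001.4979

1. box [0,59]×[0,97]: [(0, 0) (59, 0) (59, 97) (0, 97)]
2. ⊥bis P4·P0 via (19.3,76.26): [(0, 73.4956) (59, 81.9464) (59, 97) (0, 97)]  |A|=1137.4616
3. ⊥bis P4·P1 via (27.405,74.195): [(0, 73.4956) (34.5164, 78.4395) (59, 93.0529) (59, 97) (0, 97)]  |A|=1001.4979
4. ⊥bis P4·P2 via (11.995,59.03): [(0, 73.4956) (34.5164, 78.4395) (59, 93.0529) (59, 97) (0, 97)]  |A|=1001.4979
5. ⊥bis P4·P3 via (23.38,65.455): [(0, 73.4956) (34.5164, 78.4395) (59, 93.0529) (59, 97) (0, 97)]  |A|=1001.4979
6. canonical 5-gon: [(0, 73.4956) (34.5164, 78.4395) (59, 93.0529) (59, 97) (0, 97)]
7. shoelace: 1001.4979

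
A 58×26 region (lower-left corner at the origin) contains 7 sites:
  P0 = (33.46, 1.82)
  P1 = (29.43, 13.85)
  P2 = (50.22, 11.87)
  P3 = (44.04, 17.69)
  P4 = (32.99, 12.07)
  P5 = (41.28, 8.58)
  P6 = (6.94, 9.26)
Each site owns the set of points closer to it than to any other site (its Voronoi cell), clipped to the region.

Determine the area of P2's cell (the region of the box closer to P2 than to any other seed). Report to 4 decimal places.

1. box [0,58]×[0,26]: [(0, 0) (58, 0) (58, 26) (0, 26)]
2. ⊥bis P2·P0 via (41.84,6.845): [(45.9445, 0) (58, 0) (58, 26) (30.3539, 26)]  |A|=516.1207
3. ⊥bis P2·P1 via (39.825,12.86): [(39.6068, 10.5692) (45.9445, 0) (58, 0) (58, 26) (41.0764, 26)]  |A|=433.3917
4. ⊥bis P2·P3 via (47.13,14.78): [(40.9908, 8.2611) (45.9445, 0) (58, 0) (58, 26) (57.6964, 26)]  |A|=273.6074
5. ⊥bis P2·P4 via (41.605,11.97): [(41.5691, 8.8751) (41.5511, 7.3268) (45.9445, 0) (58, 0) (58, 26) (57.6964, 26)]  |A|=273.1652
6. ⊥bis P2·P5 via (45.75,10.225): [(44.9325, 12.4465) (49.5129, 0) (58, 0) (58, 26) (57.6964, 26)]  |A|=224.7529
7. ⊥bis P2·P6 via (28.58,10.565): [(44.9325, 12.4465) (49.5129, 0) (58, 0) (58, 26) (57.6964, 26)]  |A|=224.7529
8. canonical 5-gon: [(44.9325, 12.4465) (49.5129, 0) (58, 0) (58, 26) (57.6964, 26)]
9. shoelace: 224.7529

Area of P2's cell: 224.7529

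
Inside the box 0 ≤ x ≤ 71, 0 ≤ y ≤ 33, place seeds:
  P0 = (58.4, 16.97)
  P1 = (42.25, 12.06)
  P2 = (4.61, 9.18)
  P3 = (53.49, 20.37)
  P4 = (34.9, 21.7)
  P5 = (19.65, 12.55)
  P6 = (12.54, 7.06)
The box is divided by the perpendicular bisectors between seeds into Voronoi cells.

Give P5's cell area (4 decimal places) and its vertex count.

Area of P5's cell: 440.3341 (6 vertices)

1. box [0,71]×[0,33]: [(0, 0) (71, 0) (71, 33) (0, 33)]
2. ⊥bis P5·P0 via (39.025,14.76): [(0, 0) (40.7086, 0) (36.9445, 33) (0, 33)]  |A|=1281.2754
3. ⊥bis P5·P1 via (30.95,12.305): [(0, 0) (30.6832, 0) (31.3987, 33) (0, 33)]  |A|=1024.3515
4. ⊥bis P5·P2 via (12.13,10.865): [(14.5645, 0) (30.6832, 0) (31.3987, 33) (7.1702, 33)]  |A|=665.7282
5. ⊥bis P5·P3 via (36.57,16.46): [(14.5645, 0) (30.6832, 0) (31.3987, 33) (7.1702, 33)]  |A|=665.7282
6. ⊥bis P5·P4 via (27.275,17.125): [(14.5645, 0) (30.6832, 0) (30.9227, 11.0455) (17.75, 33) (7.1702, 33)]  |A|=515.9032
7. ⊥bis P5·P6 via (16.095,9.805): [(10.8436, 16.606) (23.6659, 0) (30.6832, 0) (30.9227, 11.0455) (17.75, 33) (7.1702, 33)]  |A|=440.3341
8. canonical 6-gon: [(10.8436, 16.606) (23.6659, 0) (30.6832, 0) (30.9227, 11.0455) (17.75, 33) (7.1702, 33)]
9. shoelace: 440.3341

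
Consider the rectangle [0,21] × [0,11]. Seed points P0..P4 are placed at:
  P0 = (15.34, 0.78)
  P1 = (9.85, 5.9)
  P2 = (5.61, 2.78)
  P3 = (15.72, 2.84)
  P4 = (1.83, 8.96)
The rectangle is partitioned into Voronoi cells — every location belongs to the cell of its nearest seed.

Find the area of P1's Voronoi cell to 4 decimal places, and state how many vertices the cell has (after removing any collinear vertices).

1. box [0,21]×[0,11]: [(0, 0) (21, 0) (21, 11) (0, 11)]
2. ⊥bis P1·P0 via (12.595,3.34): [(0, 0) (9.4801, 0) (19.7388, 11) (0, 11)]  |A|=160.7037
3. ⊥bis P1·P2 via (7.73,4.34): [(10.287, 0.8652) (19.7388, 11) (2.8292, 11)]  |A|=85.6875
4. ⊥bis P1·P3 via (12.785,4.37): [(10.287, 0.8652) (11.8084, 2.4965) (16.2412, 11) (2.8292, 11)]  |A|=70.8168
5. ⊥bis P1·P4 via (5.84,7.43): [(5.709, 7.0865) (10.287, 0.8652) (11.8084, 2.4965) (16.2412, 11) (7.2021, 11)]  |A|=62.2603
6. canonical 5-gon: [(5.709, 7.0865) (10.287, 0.8652) (11.8084, 2.4965) (16.2412, 11) (7.2021, 11)]
7. shoelace: 62.2603

Area of P1's cell: 62.2603 (5 vertices)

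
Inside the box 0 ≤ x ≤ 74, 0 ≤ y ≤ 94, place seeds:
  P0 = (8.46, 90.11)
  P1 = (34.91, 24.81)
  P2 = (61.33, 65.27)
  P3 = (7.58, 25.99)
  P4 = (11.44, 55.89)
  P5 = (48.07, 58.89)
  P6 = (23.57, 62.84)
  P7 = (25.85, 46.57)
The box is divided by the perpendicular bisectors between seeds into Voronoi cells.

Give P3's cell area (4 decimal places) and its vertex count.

Area of P3's cell: 819.9202 (5 vertices)

1. box [0,74]×[0,94]: [(0, 0) (74, 0) (74, 94) (0, 94)]
2. ⊥bis P3·P0 via (8.02,58.05): [(0, 58.1601) (0, 0) (74, 0) (74, 57.1445)]  |A|=4266.268
3. ⊥bis P3·P1 via (21.245,25.4): [(22.646, 57.8493) (0, 58.1601) (0, 0) (20.1483, 0)]  |A|=1241.3304
4. ⊥bis P3·P2 via (34.455,45.63): [(22.646, 57.8493) (0, 58.1601) (0, 0) (20.1483, 0)]  |A|=1241.3304
5. ⊥bis P3·P4 via (9.51,40.94): [(21.8472, 39.3473) (0, 42.1677) (0, 0) (20.1483, 0)]  |A|=857.0142
6. ⊥bis P3·P5 via (27.825,42.44): [(21.8472, 39.3473) (0, 42.1677) (0, 0) (20.1483, 0)]  |A|=857.0142
7. ⊥bis P3·P6 via (15.575,44.415): [(21.8472, 39.3473) (0, 42.1677) (0, 0) (20.1483, 0)]  |A|=857.0142
8. ⊥bis P3·P7 via (16.715,36.28): [(21.5302, 32.0053) (11.7986, 40.6445) (0, 42.1677) (0, 0) (20.1483, 0)]  |A|=819.9202
9. canonical 5-gon: [(21.5302, 32.0053) (11.7986, 40.6445) (0, 42.1677) (0, 0) (20.1483, 0)]
10. shoelace: 819.9202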